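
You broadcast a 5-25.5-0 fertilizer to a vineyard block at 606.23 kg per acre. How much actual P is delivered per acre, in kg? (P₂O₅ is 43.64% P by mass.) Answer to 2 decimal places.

P₂O₅ per acre = 606.23 × 25.5% = 154.589 kg.
Elemental P = 154.589 × 0.4364 = 67.4625 kg per acre.

67.46 kg P per acre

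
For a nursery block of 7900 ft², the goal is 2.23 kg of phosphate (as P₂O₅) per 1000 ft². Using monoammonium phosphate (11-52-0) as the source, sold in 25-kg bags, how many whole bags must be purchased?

Product per 1000 ft² = 2.23 / 52% = 4.28846 kg.
Total product = 4.28846 × 7900 / 1000 = 33.8788 kg.
Bags = ⌈33.8788 / 25⌉ = 2.

2 bags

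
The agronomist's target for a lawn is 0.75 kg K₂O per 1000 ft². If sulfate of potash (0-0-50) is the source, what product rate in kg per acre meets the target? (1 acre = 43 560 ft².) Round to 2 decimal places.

65.34 kg of product per acre

Product per 1000 ft² = 0.75 / 50% = 1.5 kg.
Convert to per acre: 1.5 × 43.56 = 65.34 kg.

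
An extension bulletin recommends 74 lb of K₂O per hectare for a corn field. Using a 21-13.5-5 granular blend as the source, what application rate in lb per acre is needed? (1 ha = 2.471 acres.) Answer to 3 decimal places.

Product per hectare = 74 / 5% = 1480 lb.
Convert to per acre: 1480 × 0.404694 = 598.9478 lb.

598.948 lb of product per acre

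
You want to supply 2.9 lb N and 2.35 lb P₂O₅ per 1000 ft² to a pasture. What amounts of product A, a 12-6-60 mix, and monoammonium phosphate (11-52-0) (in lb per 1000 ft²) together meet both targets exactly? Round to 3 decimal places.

22.392 lb product A, 1.935 lb monoammonium phosphate

With a, b = lb per 1000 ft² of product A and monoammonium phosphate:
N: 0.12·a + 0.11·b = 2.9
P₂O₅: 0.06·a + 0.52·b = 2.35
Solving simultaneously: a = 22.39247, b = 1.93548.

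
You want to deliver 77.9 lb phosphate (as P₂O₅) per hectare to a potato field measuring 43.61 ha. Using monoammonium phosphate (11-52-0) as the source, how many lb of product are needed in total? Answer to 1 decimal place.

Product per hectare = 77.9 / 52% = 149.808 lb.
Total product = 149.808 × 43.61 = 6533.11 lb.

6533.1 lb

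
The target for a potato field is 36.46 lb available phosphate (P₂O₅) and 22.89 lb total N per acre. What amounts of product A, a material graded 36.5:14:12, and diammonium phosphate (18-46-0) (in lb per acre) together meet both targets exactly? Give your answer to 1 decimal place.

27.8 lb product A, 70.8 lb diammonium phosphate

Per-acre balance (a = product A, b = diammonium phosphate):
P₂O₅: 0.14·a + 0.46·b = 36.46
N: 0.365·a + 0.18·b = 22.89
From row1: a = (36.46 − 0.46·b) / 0.14.
Into row2: 0.365·(36.46 − 0.46·b)/0.14 + 0.18·b = 22.89 → b = 70.801, a = 27.7968.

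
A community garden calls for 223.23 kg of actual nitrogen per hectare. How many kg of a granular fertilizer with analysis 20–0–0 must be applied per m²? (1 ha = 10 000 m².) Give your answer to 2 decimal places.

0.11 kg of product per sq m

Product per hectare = 223.23 / 20% = 1116.15 kg.
Convert to per m²: 1116.15 × 0.0001 = 0.111615 kg.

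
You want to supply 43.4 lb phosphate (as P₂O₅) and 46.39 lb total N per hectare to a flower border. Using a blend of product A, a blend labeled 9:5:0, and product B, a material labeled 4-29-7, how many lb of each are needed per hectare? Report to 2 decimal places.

With a, b = lb per hectare of product A and product B:
P₂O₅: 0.05·a + 0.29·b = 43.4
N: 0.09·a + 0.04·b = 46.39
From row1: a = (43.4 − 0.29·b) / 0.05.
Into row2: 0.09·(43.4 − 0.29·b)/0.05 + 0.04·b = 46.39 → b = 65.8299, a = 486.187.

486.19 lb product A, 65.83 lb product B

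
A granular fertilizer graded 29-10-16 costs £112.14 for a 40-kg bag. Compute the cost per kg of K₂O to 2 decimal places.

K₂O in bag = 40 × 16% = 6.4 kg.
Cost per kg K₂O = £112.14 / 6.4 = £17.5219.

£17.52 per kg K₂O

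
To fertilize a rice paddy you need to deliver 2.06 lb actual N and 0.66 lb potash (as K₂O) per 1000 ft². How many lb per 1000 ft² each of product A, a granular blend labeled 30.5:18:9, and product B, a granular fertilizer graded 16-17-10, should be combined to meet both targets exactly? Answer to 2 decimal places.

With a, b = lb per 1000 ft² of product A and product B:
N: 0.305·a + 0.16·b = 2.06
K₂O: 0.09·a + 0.1·b = 0.66
From row1: a = (2.06 − 0.16·b) / 0.305.
Into row2: 0.09·(2.06 − 0.16·b)/0.305 + 0.1·b = 0.66 → b = 0.987578, a = 6.23602.

6.24 lb product A, 0.99 lb product B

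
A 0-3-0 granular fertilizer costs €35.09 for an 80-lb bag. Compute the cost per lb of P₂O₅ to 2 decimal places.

€14.62 per lb P₂O₅

P₂O₅ in bag = 80 × 3% = 2.4 lb.
Cost per lb P₂O₅ = €35.09 / 2.4 = €14.6208.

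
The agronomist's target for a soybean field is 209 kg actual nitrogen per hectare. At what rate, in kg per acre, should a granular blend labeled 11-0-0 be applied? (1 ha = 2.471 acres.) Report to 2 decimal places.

768.92 kg of product per acre

Product per hectare = 209 / 11% = 1900 kg.
Convert to per acre: 1900 × 0.404694 = 768.919 kg.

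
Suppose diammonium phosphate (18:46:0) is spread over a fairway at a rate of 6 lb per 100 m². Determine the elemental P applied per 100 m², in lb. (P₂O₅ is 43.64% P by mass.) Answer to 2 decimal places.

1.20 lb P per hundred sq m

P₂O₅ per 100 m² = 6 × 46% = 2.76 lb.
Elemental P = 2.76 × 0.4364 = 1.20446 lb per 100 m².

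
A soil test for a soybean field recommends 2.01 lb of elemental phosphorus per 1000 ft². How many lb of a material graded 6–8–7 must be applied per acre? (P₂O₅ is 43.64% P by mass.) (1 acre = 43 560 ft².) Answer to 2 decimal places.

As P₂O₅: 2.01 / 0.4364 = 4.60587 lb per 1000 ft².
Product per 1000 ft² = 4.60587 / 8% = 57.5733 lb.
Convert to per acre: 57.5733 × 43.56 = 2507.894 lb.

2507.89 lb of product per acre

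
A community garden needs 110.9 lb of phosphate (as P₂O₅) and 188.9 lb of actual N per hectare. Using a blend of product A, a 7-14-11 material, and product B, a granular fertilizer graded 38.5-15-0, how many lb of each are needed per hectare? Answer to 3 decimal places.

330.910 lb product A, 430.484 lb product B

Let a = lb of product A, b = lb of product B (per hectare).
P₂O₅: 0.14·a + 0.15·b = 110.9
N: 0.07·a + 0.385·b = 188.9
Solving simultaneously: a = 330.9101, b = 430.4839.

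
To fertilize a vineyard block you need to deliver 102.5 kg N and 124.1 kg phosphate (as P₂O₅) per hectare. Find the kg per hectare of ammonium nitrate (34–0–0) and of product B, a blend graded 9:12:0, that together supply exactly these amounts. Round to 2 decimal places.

27.72 kg ammonium nitrate, 1034.17 kg product B

Let a = kg of ammonium nitrate, b = kg of product B (per hectare).
N: 0.34·a + 0.09·b = 102.5
P₂O₅: 0·a + 0.12·b = 124.1
Solving simultaneously: a = 27.7206, b = 1034.167.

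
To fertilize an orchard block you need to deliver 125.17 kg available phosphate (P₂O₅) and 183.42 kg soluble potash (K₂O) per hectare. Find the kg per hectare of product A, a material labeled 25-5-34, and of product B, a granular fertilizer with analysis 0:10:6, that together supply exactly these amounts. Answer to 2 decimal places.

349.41 kg product A, 1076.99 kg product B

Let a = kg of product A, b = kg of product B (per hectare).
P₂O₅: 0.05·a + 0.1·b = 125.17
K₂O: 0.34·a + 0.06·b = 183.42
Solving simultaneously: a = 349.413, b = 1076.994.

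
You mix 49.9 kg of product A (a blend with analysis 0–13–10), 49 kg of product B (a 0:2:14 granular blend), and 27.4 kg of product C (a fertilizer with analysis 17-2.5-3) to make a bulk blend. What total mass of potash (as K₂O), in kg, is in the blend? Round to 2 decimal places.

12.67 kg K₂O

K₂O mass = 10%×49.9 + 14%×49 + 3%×27.4 = 12.672 kg.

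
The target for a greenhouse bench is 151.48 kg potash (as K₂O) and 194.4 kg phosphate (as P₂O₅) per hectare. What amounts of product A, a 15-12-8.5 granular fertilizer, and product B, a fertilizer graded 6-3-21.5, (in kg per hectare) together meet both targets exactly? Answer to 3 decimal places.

Per-hectare balance (a = product A, b = product B):
K₂O: 0.085·a + 0.215·b = 151.48
P₂O₅: 0.12·a + 0.03·b = 194.4
Solving simultaneously: a = 1602.2194, b = 71.1226.

1602.219 kg product A, 71.123 kg product B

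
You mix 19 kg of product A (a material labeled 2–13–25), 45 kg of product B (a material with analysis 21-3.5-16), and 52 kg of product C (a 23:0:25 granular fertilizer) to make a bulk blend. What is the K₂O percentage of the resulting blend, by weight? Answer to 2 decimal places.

21.51% K₂O

Total mass = 19 + 45 + 52 = 116 kg.
K₂O mass = 25%×19 + 16%×45 + 25%×52 = 24.95 kg.
% K₂O = 24.95 / 116 = 21.5086%.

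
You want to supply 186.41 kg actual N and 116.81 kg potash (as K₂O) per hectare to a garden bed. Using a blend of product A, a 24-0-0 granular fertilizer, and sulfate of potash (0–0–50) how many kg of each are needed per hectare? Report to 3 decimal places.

Per-hectare balance (a = product A, b = sulfate of potash):
N: 0.24·a + 0·b = 186.41
K₂O: 0·a + 0.5·b = 116.81
Solving simultaneously: a = 776.7083, b = 233.62.

776.708 kg product A, 233.620 kg sulfate of potash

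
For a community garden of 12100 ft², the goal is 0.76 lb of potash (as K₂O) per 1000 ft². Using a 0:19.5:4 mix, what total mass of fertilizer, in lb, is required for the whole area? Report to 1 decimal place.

Product per 1000 ft² = 0.76 / 4% = 19 lb.
Total product = 19 × 12100 / 1000 = 229.9 lb.

229.9 lb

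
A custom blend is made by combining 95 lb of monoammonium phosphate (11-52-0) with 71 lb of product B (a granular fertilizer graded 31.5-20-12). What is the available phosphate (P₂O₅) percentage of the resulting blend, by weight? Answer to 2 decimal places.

38.31% P₂O₅

Total mass = 95 + 71 = 166 lb.
P₂O₅ mass = 52%×95 + 20%×71 = 63.6 lb.
% P₂O₅ = 63.6 / 166 = 38.3133%.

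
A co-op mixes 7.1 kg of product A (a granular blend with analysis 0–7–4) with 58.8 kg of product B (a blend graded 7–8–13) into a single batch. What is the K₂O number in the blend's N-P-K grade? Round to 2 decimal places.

12.03% K₂O

Total mass = 7.1 + 58.8 = 65.9 kg.
K₂O mass = 4%×7.1 + 13%×58.8 = 7.928 kg.
% K₂O = 7.928 / 65.9 = 12.0303%.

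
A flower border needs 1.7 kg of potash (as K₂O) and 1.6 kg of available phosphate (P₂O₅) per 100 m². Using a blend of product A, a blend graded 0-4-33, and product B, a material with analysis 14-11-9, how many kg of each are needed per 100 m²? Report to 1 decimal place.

1.3 kg product A, 14.1 kg product B

Per-100 m² balance (a = product A, b = product B):
K₂O: 0.33·a + 0.09·b = 1.7
P₂O₅: 0.04·a + 0.11·b = 1.6
Eliminate b: (row1) − 0.09/0.11·(row2) → 0.297273·a = 0.390909, so a = 1.31498.
Then b = (1.6 − 0.04·1.31498) / 0.11 = 14.0673.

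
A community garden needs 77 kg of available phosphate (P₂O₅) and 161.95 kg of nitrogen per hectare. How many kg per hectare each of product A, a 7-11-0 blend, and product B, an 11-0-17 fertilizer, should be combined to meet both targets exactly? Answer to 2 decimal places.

700.00 kg product A, 1026.82 kg product B

With a, b = kg per hectare of product A and product B:
P₂O₅: 0.11·a + 0·b = 77
N: 0.07·a + 0.11·b = 161.95
Solving simultaneously: a = 700, b = 1026.818.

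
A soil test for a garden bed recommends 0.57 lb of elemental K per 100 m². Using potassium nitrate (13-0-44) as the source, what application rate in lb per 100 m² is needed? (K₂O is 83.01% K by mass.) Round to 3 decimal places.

As K₂O: 0.57 / 0.8301 = 0.686664 lb per 100 m².
Product per 100 m² = 0.686664 / 44% = 1.5606 lb.

1.561 lb of product per hundred sq m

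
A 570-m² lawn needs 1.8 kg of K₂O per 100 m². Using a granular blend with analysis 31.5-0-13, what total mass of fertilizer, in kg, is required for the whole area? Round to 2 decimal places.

78.92 kg

Product per 100 m² = 1.8 / 13% = 13.8462 kg.
Total product = 13.8462 × 570 / 100 = 78.9231 kg.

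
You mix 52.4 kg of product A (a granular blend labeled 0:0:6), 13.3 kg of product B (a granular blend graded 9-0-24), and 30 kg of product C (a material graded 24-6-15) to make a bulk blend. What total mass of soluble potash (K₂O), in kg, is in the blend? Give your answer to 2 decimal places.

10.84 kg K₂O

K₂O mass = 6%×52.4 + 24%×13.3 + 15%×30 = 10.836 kg.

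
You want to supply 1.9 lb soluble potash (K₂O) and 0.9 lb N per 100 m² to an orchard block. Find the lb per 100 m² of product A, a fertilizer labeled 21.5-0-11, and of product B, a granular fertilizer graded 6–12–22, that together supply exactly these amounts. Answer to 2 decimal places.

2.06 lb product A, 7.60 lb product B

Let a = lb of product A, b = lb of product B (per 100 m²).
K₂O: 0.11·a + 0.22·b = 1.9
N: 0.215·a + 0.06·b = 0.9
Solving simultaneously: a = 2.06388, b = 7.60442.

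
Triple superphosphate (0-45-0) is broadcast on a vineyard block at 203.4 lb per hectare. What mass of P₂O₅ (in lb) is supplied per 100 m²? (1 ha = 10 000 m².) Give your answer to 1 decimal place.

P₂O₅ per hectare = 203.4 × 45% = 91.53 lb.
Convert to per 100 m²: 91.53 × 0.01 = 0.9153 lb.

0.9 lb P₂O₅ per hundred sq m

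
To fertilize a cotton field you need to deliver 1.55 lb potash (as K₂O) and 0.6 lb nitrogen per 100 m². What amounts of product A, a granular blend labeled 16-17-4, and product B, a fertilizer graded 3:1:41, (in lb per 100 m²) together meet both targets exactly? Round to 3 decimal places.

Let a = lb of product A, b = lb of product B (per 100 m²).
K₂O: 0.04·a + 0.41·b = 1.55
N: 0.16·a + 0.03·b = 0.6
From row1: a = (1.55 − 0.41·b) / 0.04.
Into row2: 0.16·(1.55 − 0.41·b)/0.04 + 0.03·b = 0.6 → b = 3.47826, a = 3.09783.

3.098 lb product A, 3.478 lb product B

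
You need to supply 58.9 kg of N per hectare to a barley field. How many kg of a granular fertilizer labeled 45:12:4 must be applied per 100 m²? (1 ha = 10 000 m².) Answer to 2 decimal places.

1.31 kg of product per hundred sq m

Product per hectare = 58.9 / 45% = 130.889 kg.
Convert to per 100 m²: 130.889 × 0.01 = 1.30889 kg.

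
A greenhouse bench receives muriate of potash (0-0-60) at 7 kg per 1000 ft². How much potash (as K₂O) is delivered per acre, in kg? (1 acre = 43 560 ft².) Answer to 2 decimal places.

K₂O per 1000 ft² = 7 × 60% = 4.2 kg.
Convert to per acre: 4.2 × 43.56 = 182.952 kg.

182.95 kg K₂O per acre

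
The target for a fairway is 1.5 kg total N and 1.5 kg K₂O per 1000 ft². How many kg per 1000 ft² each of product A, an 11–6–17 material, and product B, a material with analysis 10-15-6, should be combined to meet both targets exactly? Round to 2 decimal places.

5.77 kg product A, 8.65 kg product B

Let a = kg of product A, b = kg of product B (per 1000 ft²).
N: 0.11·a + 0.1·b = 1.5
K₂O: 0.17·a + 0.06·b = 1.5
Solving simultaneously: a = 5.76923, b = 8.65385.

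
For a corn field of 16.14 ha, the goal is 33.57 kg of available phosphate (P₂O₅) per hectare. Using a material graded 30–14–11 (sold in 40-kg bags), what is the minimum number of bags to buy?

Product per hectare = 33.57 / 14% = 239.786 kg.
Total product = 239.786 × 16.14 = 3870.14 kg.
Bags = ⌈3870.14 / 40⌉ = 97.

97 bags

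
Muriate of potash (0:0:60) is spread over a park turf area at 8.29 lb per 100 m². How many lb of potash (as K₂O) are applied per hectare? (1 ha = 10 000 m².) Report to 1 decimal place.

K₂O per 100 m² = 8.29 × 60% = 4.974 lb.
Convert to per hectare: 4.974 × 100 = 497.4 lb.

497.4 lb K₂O per hectare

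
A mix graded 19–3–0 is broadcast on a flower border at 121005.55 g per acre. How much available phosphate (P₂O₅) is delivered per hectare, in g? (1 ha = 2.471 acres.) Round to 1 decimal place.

P₂O₅ per acre = 121005.55 × 3% = 3630.17 g.
Convert to per hectare: 3630.17 × 2.471 = 8970.14 g.

8970.1 g P₂O₅ per hectare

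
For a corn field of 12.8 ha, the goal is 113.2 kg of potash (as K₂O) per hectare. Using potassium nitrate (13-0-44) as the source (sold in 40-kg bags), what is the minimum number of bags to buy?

Product per hectare = 113.2 / 44% = 257.273 kg.
Total product = 257.273 × 12.8 = 3293.09 kg.
Bags = ⌈3293.09 / 40⌉ = 83.

83 bags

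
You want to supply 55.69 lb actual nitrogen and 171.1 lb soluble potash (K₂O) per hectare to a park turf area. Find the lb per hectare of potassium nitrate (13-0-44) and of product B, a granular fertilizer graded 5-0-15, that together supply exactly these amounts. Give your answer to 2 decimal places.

Per-hectare balance (a = potassium nitrate, b = product B):
N: 0.13·a + 0.05·b = 55.69
K₂O: 0.44·a + 0.15·b = 171.1
Eliminate b: (row1) − 0.05/0.15·(row2) → -0.0166667·a = -1.34333, so a = 80.6.
Then b = (171.1 − 0.44·80.6) / 0.15 = 904.24.

80.60 lb potassium nitrate, 904.24 lb product B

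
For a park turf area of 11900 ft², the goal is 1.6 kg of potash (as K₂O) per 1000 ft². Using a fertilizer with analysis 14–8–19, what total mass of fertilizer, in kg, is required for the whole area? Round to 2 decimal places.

Product per 1000 ft² = 1.6 / 19% = 8.42105 kg.
Total product = 8.42105 × 11900 / 1000 = 100.211 kg.

100.21 kg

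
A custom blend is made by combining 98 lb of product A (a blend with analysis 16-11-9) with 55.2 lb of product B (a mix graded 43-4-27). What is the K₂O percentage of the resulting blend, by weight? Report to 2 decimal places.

Total mass = 98 + 55.2 = 153.2 lb.
K₂O mass = 9%×98 + 27%×55.2 = 23.724 lb.
% K₂O = 23.724 / 153.2 = 15.4856%.

15.49% K₂O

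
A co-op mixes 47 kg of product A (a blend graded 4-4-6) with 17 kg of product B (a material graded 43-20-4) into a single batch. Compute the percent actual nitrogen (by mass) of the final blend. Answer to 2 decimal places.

14.36% N

Total mass = 47 + 17 = 64 kg.
N mass = 4%×47 + 43%×17 = 9.19 kg.
% N = 9.19 / 64 = 14.3594%.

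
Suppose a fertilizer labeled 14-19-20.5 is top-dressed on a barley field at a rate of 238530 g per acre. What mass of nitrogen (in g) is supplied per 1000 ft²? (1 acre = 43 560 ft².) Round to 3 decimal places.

nitrogen per acre = 238530 × 14% = 33394.2 g.
Convert to per 1000 ft²: 33394.2 × 0.0229568 = 766.6253 g.

766.625 g N per thousand sq ft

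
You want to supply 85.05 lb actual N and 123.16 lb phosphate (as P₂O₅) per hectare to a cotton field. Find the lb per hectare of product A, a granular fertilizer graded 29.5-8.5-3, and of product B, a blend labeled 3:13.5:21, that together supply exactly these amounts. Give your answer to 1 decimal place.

208.9 lb product A, 780.8 lb product B

Per-hectare balance (a = product A, b = product B):
N: 0.295·a + 0.03·b = 85.05
P₂O₅: 0.085·a + 0.135·b = 123.16
Solving simultaneously: a = 208.905, b = 780.763.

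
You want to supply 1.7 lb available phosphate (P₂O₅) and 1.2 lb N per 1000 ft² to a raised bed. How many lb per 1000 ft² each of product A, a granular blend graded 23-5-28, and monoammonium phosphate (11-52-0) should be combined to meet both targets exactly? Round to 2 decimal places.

With a, b = lb per 1000 ft² of product A and monoammonium phosphate:
P₂O₅: 0.05·a + 0.52·b = 1.7
N: 0.23·a + 0.11·b = 1.2
Eliminate a: (row1) − 0.05/0.23·(row2) → 0.496087·b = 1.43913, so b = 2.90096.
Back-substitute: a = (1.7 − 0.52·2.90096) / 0.05 = 3.82997.

3.83 lb product A, 2.90 lb monoammonium phosphate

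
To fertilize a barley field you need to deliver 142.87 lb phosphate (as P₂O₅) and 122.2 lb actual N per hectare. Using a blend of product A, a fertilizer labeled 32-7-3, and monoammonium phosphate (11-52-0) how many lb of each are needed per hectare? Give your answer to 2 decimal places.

301.38 lb product A, 234.18 lb monoammonium phosphate

With a, b = lb per hectare of product A and monoammonium phosphate:
P₂O₅: 0.07·a + 0.52·b = 142.87
N: 0.32·a + 0.11·b = 122.2
From row1: a = (142.87 − 0.52·b) / 0.07.
Into row2: 0.32·(142.87 − 0.52·b)/0.07 + 0.11·b = 122.2 → b = 234.1802, a = 301.376.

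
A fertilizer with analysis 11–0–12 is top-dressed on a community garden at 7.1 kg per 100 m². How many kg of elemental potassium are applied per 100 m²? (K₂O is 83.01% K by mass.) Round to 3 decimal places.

0.707 kg K per hundred sq m

K₂O per 100 m² = 7.1 × 12% = 0.852 kg.
Elemental K = 0.852 × 0.8301 = 0.707245 kg per 100 m².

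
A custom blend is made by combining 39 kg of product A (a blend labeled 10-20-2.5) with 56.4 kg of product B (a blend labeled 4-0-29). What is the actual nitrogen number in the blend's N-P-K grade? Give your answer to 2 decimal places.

6.45% N

Total mass = 39 + 56.4 = 95.4 kg.
N mass = 10%×39 + 4%×56.4 = 6.156 kg.
% N = 6.156 / 95.4 = 6.45283%.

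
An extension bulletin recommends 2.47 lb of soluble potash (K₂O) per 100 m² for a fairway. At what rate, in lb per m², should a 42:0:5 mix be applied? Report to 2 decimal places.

0.49 lb of product per sq m

Product per 100 m² = 2.47 / 5% = 49.4 lb.
Convert to per m²: 49.4 × 0.01 = 0.494 lb.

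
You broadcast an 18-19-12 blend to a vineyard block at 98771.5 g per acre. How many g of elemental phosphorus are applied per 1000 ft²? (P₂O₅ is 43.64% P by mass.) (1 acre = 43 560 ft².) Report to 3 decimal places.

188.011 g P per thousand sq ft

P₂O₅ per acre = 98771.5 × 19% = 18766.6 g.
Elemental P = 18766.6 × 0.4364 = 8189.74 g per acre.
Convert to per 1000 ft²: 8189.74 × 0.0229568 = 188.0105 g.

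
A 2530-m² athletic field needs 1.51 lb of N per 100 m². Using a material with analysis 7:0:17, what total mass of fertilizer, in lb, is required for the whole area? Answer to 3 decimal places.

545.757 lb

Product per 100 m² = 1.51 / 7% = 21.5714 lb.
Total product = 21.5714 × 2530 / 100 = 545.7571 lb.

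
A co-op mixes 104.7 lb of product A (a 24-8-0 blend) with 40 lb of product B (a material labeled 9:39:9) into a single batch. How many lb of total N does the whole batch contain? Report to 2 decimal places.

N mass = 24%×104.7 + 9%×40 = 28.728 lb.

28.73 lb N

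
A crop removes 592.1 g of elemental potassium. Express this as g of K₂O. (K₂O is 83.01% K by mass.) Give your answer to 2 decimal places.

K₂O = 592.1 / 0.8301 = 713.288 g.

713.29 g K₂O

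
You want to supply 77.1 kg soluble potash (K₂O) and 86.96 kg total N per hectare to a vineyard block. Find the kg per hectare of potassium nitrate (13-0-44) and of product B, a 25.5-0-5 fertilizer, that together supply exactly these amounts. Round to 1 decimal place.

144.9 kg potassium nitrate, 267.2 kg product B

Per-hectare balance (a = potassium nitrate, b = product B):
K₂O: 0.44·a + 0.05·b = 77.1
N: 0.13·a + 0.255·b = 86.96
Eliminate a: (row1) − 0.44/0.13·(row2) → -0.813077·b = -217.226, so b = 267.166.
Back-substitute: a = (77.1 − 0.05·267.166) / 0.44 = 144.868.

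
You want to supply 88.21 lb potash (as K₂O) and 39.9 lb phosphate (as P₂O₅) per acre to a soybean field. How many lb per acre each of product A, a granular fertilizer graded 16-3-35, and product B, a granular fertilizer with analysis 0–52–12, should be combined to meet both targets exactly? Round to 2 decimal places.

230.28 lb product A, 63.45 lb product B

Per-acre balance (a = product A, b = product B):
K₂O: 0.35·a + 0.12·b = 88.21
P₂O₅: 0.03·a + 0.52·b = 39.9
Eliminate a: (row1) − 0.35/0.03·(row2) → -5.94667·b = -377.29, so b = 63.4456.
Back-substitute: a = (88.21 − 0.12·63.4456) / 0.35 = 230.276.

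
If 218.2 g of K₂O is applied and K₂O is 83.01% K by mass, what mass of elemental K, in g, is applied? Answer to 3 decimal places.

K = 218.2 × 0.8301 = 181.1278 g.

181.128 g K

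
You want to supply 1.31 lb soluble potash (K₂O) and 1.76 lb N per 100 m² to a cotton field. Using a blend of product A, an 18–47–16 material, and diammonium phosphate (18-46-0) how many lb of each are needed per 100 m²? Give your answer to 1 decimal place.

With a, b = lb per 100 m² of product A and diammonium phosphate:
K₂O: 0.16·a + 0·b = 1.31
N: 0.18·a + 0.18·b = 1.76
Eliminate b: (row1) − 0/0.18·(row2) → 0.16·a = 1.31, so a = 8.1875.
Then b = (1.76 − 0.18·8.1875) / 0.18 = 1.59028.

8.2 lb product A, 1.6 lb diammonium phosphate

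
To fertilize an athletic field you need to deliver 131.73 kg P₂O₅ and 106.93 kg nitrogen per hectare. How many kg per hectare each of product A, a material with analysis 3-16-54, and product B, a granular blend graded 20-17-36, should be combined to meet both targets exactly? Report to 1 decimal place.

303.6 kg product A, 489.1 kg product B

Per-hectare balance (a = product A, b = product B):
P₂O₅: 0.16·a + 0.17·b = 131.73
N: 0.03·a + 0.2·b = 106.93
Eliminate b: (row1) − 0.17/0.2·(row2) → 0.1345·a = 40.8395, so a = 303.639.
Then b = (106.93 − 0.03·303.639) / 0.2 = 489.104.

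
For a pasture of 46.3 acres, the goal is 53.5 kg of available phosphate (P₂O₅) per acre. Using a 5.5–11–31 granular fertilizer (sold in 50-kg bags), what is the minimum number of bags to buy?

451 bags

Product per acre = 53.5 / 11% = 486.364 kg.
Total product = 486.364 × 46.3 = 22518.6 kg.
Bags = ⌈22518.6 / 50⌉ = 451.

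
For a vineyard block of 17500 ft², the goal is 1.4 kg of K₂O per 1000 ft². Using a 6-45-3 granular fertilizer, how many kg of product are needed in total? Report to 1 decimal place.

Product per 1000 ft² = 1.4 / 3% = 46.6667 kg.
Total product = 46.6667 × 17500 / 1000 = 816.667 kg.

816.7 kg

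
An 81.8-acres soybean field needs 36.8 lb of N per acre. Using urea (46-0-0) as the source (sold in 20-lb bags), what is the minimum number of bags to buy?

328 bags

Product per acre = 36.8 / 46% = 80 lb.
Total product = 80 × 81.8 = 6544 lb.
Bags = ⌈6544 / 20⌉ = 328.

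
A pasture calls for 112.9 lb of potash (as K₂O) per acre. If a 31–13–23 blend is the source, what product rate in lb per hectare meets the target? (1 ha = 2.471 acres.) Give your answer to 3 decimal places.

1212.939 lb of product per hectare

Product per acre = 112.9 / 23% = 490.87 lb.
Convert to per hectare: 490.87 × 2.471 = 1212.9387 lb.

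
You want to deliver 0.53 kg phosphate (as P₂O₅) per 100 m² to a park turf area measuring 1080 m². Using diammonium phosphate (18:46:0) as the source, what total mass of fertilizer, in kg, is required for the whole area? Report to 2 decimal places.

12.44 kg

Product per 100 m² = 0.53 / 46% = 1.15217 kg.
Total product = 1.15217 × 1080 / 100 = 12.4435 kg.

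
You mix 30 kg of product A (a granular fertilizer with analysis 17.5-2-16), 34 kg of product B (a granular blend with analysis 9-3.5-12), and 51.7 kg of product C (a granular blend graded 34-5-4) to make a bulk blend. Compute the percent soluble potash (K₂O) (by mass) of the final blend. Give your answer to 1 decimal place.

Total mass = 30 + 34 + 51.7 = 115.7 kg.
K₂O mass = 16%×30 + 12%×34 + 4%×51.7 = 10.948 kg.
% K₂O = 10.948 / 115.7 = 9.4624%.

9.5% K₂O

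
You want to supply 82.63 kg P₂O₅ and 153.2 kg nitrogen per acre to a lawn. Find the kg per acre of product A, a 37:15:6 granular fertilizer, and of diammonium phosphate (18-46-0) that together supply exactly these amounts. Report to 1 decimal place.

Let a = kg of product A, b = kg of diammonium phosphate (per acre).
P₂O₅: 0.15·a + 0.46·b = 82.63
N: 0.37·a + 0.18·b = 153.2
Eliminate a: (row1) − 0.15/0.37·(row2) → 0.387027·b = 20.5219, so b = 53.0244.
Back-substitute: a = (82.63 − 0.46·53.0244) / 0.15 = 388.258.

388.3 kg product A, 53.0 kg diammonium phosphate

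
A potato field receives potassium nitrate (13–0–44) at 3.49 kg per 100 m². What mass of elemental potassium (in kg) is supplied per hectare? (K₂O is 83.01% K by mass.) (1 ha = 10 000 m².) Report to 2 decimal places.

127.47 kg K per hectare

K₂O per 100 m² = 3.49 × 44% = 1.5356 kg.
Elemental K = 1.5356 × 0.8301 = 1.2747 kg per 100 m².
Convert to per hectare: 1.2747 × 100 = 127.4702 kg.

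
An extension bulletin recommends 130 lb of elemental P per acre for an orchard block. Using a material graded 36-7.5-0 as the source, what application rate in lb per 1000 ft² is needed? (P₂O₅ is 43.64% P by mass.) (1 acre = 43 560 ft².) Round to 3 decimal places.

91.182 lb of product per thousand sq ft

As P₂O₅: 130 / 0.4364 = 297.892 lb per acre.
Product per acre = 297.892 / 7.5% = 3971.89 lb.
Convert to per 1000 ft²: 3971.89 × 0.0229568 = 91.1821 lb.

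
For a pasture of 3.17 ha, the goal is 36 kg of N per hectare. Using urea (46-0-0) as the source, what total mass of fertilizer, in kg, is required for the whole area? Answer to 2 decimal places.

248.09 kg

Product per hectare = 36 / 46% = 78.2609 kg.
Total product = 78.2609 × 3.17 = 248.087 kg.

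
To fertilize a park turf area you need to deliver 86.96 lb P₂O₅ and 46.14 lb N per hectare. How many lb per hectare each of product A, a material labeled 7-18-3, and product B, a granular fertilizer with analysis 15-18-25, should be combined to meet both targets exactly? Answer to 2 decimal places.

Let a = lb of product A, b = lb of product B (per hectare).
P₂O₅: 0.18·a + 0.18·b = 86.96
N: 0.07·a + 0.15·b = 46.14
From row1: a = (86.96 − 0.18·b) / 0.18.
Into row2: 0.07·(86.96 − 0.18·b)/0.18 + 0.15·b = 46.14 → b = 154.028, a = 329.083.

329.08 lb product A, 154.03 lb product B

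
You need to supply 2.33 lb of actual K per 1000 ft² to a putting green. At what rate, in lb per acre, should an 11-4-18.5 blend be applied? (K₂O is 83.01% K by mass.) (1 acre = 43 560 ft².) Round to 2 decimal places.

660.91 lb of product per acre

As K₂O: 2.33 / 0.8301 = 2.80689 lb per 1000 ft².
Product per 1000 ft² = 2.80689 / 18.5% = 15.1724 lb.
Convert to per acre: 15.1724 × 43.56 = 660.909 lb.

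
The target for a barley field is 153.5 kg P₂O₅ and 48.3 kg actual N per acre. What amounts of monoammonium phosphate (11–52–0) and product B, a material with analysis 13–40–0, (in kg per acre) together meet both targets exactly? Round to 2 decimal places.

Per-acre balance (a = monoammonium phosphate, b = product B):
P₂O₅: 0.52·a + 0.4·b = 153.5
N: 0.11·a + 0.13·b = 48.3
From row1: a = (153.5 − 0.4·b) / 0.52.
Into row2: 0.11·(153.5 − 0.4·b)/0.52 + 0.13·b = 48.3 → b = 348.771, a = 26.9068.

26.91 kg monoammonium phosphate, 348.77 kg product B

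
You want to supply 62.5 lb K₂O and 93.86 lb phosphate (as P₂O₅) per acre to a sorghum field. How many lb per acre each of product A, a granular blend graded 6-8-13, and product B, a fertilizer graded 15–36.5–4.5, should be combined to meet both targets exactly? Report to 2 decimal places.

423.92 lb product A, 164.24 lb product B

Let a = lb of product A, b = lb of product B (per acre).
K₂O: 0.13·a + 0.045·b = 62.5
P₂O₅: 0.08·a + 0.365·b = 93.86
Solving simultaneously: a = 423.918, b = 164.237.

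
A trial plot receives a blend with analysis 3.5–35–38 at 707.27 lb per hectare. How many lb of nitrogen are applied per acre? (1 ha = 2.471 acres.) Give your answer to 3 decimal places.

nitrogen per hectare = 707.27 × 3.5% = 24.7544 lb.
Convert to per acre: 24.7544 × 0.404694 = 10.01799 lb.

10.018 lb N per acre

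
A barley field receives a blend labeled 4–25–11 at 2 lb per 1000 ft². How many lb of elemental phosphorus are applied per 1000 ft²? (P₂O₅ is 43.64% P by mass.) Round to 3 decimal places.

P₂O₅ per 1000 ft² = 2 × 25% = 0.5 lb.
Elemental P = 0.5 × 0.4364 = 0.2182 lb per 1000 ft².

0.218 lb P per thousand sq ft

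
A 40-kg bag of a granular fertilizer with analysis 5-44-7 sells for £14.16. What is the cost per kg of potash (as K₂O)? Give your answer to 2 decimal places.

£5.06 per kg K₂O

K₂O in bag = 40 × 7% = 2.8 kg.
Cost per kg K₂O = £14.16 / 2.8 = £5.0571.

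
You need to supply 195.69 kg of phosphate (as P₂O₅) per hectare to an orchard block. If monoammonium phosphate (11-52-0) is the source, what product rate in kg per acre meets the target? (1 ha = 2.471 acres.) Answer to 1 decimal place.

152.3 kg of product per acre

Product per hectare = 195.69 / 52% = 376.327 kg.
Convert to per acre: 376.327 × 0.404694 = 152.297 kg.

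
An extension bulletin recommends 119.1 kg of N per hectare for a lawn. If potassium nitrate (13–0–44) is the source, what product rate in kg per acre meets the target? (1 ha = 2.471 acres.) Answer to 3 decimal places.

370.762 kg of product per acre

Product per hectare = 119.1 / 13% = 916.154 kg.
Convert to per acre: 916.154 × 0.404694 = 370.7624 kg.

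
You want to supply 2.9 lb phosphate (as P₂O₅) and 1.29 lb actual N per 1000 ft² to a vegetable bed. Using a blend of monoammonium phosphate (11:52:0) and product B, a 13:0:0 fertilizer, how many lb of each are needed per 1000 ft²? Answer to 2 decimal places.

5.58 lb monoammonium phosphate, 5.20 lb product B

Per-1000 ft² balance (a = monoammonium phosphate, b = product B):
P₂O₅: 0.52·a + 0·b = 2.9
N: 0.11·a + 0.13·b = 1.29
From row1: a = (2.9 − 0·b) / 0.52.
Into row2: 0.11·(2.9 − 0·b)/0.52 + 0.13·b = 1.29 → b = 5.20414, a = 5.57692.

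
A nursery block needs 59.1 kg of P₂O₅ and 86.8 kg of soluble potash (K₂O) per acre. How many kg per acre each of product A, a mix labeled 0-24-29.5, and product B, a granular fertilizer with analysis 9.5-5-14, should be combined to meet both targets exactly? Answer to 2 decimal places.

208.70 kg product A, 180.24 kg product B

Per-acre balance (a = product A, b = product B):
P₂O₅: 0.24·a + 0.05·b = 59.1
K₂O: 0.295·a + 0.14·b = 86.8
From row1: a = (59.1 − 0.05·b) / 0.24.
Into row2: 0.295·(59.1 − 0.05·b)/0.24 + 0.14·b = 86.8 → b = 180.239, a = 208.7003.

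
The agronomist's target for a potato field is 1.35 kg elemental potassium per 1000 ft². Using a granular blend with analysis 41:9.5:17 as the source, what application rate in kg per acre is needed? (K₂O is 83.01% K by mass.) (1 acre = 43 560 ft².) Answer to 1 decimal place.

As K₂O: 1.35 / 0.8301 = 1.62631 kg per 1000 ft².
Product per 1000 ft² = 1.62631 / 17% = 9.56653 kg.
Convert to per acre: 9.56653 × 43.56 = 416.718 kg.

416.7 kg of product per acre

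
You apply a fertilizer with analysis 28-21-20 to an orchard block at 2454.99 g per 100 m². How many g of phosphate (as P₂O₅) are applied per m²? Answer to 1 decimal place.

P₂O₅ per 100 m² = 2454.99 × 21% = 515.548 g.
Convert to per m²: 515.548 × 0.01 = 5.15548 g.

5.2 g P₂O₅ per sq m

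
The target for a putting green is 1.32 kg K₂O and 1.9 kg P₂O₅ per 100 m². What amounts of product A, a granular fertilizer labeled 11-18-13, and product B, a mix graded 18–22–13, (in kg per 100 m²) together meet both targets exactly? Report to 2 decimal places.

8.35 kg product A, 1.81 kg product B

With a, b = kg per 100 m² of product A and product B:
K₂O: 0.13·a + 0.13·b = 1.32
P₂O₅: 0.18·a + 0.22·b = 1.9
From row1: a = (1.32 − 0.13·b) / 0.13.
Into row2: 0.18·(1.32 − 0.13·b)/0.13 + 0.22·b = 1.9 → b = 1.80769, a = 8.34615.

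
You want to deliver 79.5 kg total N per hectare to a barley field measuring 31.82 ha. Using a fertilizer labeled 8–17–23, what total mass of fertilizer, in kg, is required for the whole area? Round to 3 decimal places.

Product per hectare = 79.5 / 8% = 993.75 kg.
Total product = 993.75 × 31.82 = 31621.125 kg.

31621.125 kg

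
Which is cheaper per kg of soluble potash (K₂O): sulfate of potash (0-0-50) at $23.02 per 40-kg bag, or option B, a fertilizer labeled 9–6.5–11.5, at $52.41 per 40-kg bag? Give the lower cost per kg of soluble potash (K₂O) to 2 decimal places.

sulfate of potash: K₂O per bag = 40 × 50% = 20 kg; cost = 23.02 / 20 = $1.1510/kg K₂O.
option B: K₂O per bag = 40 × 11.5% = 4.6 kg; cost = 52.41 / 4.6 = $11.3935/kg K₂O.
sulfate of potash is cheaper.

$1.15 per kg K₂O (sulfate of potash)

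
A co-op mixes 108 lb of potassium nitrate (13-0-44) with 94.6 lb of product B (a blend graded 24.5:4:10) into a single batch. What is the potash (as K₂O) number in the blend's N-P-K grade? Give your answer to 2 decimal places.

Total mass = 108 + 94.6 = 202.6 lb.
K₂O mass = 44%×108 + 10%×94.6 = 56.98 lb.
% K₂O = 56.98 / 202.6 = 28.1244%.

28.12% K₂O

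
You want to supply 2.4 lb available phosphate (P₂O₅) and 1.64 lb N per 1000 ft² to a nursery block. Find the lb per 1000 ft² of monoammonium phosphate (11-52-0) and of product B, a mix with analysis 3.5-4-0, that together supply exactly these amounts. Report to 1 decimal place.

Let a = lb of monoammonium phosphate, b = lb of product B (per 1000 ft²).
P₂O₅: 0.52·a + 0.04·b = 2.4
N: 0.11·a + 0.035·b = 1.64
From row1: a = (2.4 − 0.04·b) / 0.52.
Into row2: 0.11·(2.4 − 0.04·b)/0.52 + 0.035·b = 1.64 → b = 42.6667, a = 1.33333.

1.3 lb monoammonium phosphate, 42.7 lb product B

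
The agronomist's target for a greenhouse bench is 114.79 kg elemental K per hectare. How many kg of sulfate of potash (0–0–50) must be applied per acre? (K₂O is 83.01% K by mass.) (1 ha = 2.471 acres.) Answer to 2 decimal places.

111.93 kg of product per acre

As K₂O: 114.79 / 0.8301 = 138.285 kg per hectare.
Product per hectare = 138.285 / 50% = 276.569 kg.
Convert to per acre: 276.569 × 0.404694 = 111.926 kg.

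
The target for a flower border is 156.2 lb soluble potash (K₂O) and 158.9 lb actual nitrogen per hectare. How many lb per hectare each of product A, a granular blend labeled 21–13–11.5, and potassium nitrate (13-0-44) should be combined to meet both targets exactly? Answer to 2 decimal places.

Per-hectare balance (a = product A, b = potassium nitrate):
K₂O: 0.115·a + 0.44·b = 156.2
N: 0.21·a + 0.13·b = 158.9
Solving simultaneously: a = 640.542, b = 187.586.

640.54 lb product A, 187.59 lb potassium nitrate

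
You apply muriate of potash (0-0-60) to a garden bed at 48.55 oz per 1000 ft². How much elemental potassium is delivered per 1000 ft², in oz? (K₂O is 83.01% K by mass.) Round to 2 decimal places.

K₂O per 1000 ft² = 48.55 × 60% = 29.13 oz.
Elemental K = 29.13 × 0.8301 = 24.1808 oz per 1000 ft².

24.18 oz K per thousand sq ft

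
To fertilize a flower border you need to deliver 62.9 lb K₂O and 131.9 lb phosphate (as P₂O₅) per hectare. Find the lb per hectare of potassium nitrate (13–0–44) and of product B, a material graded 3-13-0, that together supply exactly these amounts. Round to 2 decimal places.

142.95 lb potassium nitrate, 1014.62 lb product B

Let a = lb of potassium nitrate, b = lb of product B (per hectare).
K₂O: 0.44·a + 0·b = 62.9
P₂O₅: 0·a + 0.13·b = 131.9
Solving simultaneously: a = 142.9545, b = 1014.615.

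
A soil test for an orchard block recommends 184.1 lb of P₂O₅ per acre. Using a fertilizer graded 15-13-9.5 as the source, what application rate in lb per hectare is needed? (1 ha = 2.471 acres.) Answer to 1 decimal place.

3499.3 lb of product per hectare

Product per acre = 184.1 / 13% = 1416.15 lb.
Convert to per hectare: 1416.15 × 2.471 = 3499.32 lb.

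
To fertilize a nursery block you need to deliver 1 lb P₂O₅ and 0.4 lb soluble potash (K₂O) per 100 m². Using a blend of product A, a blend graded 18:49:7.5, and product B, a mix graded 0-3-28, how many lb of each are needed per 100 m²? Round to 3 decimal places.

Per-100 m² balance (a = product A, b = product B):
P₂O₅: 0.49·a + 0.03·b = 1
K₂O: 0.075·a + 0.28·b = 0.4
From row1: a = (1 − 0.03·b) / 0.49.
Into row2: 0.075·(1 − 0.03·b)/0.49 + 0.28·b = 0.4 → b = 0.896628, a = 1.98592.

1.986 lb product A, 0.897 lb product B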